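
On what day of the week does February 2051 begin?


Target: February 1, 2051
Anchor: Jan 1, 2051. With p = 2051 - 1 = 2050: (p + p//4 - p//100 + p//400) mod 7 = (2050 + 512 - 20 + 5) mod 7 = 2547 mod 7 = 6 -> Sunday (Mon=0 ... Sun=6)
Days before February (Jan): 31 days
Weekday index = (6 + 31) mod 7 = 2

Wednesday


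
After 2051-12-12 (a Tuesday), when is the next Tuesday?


Current: Tuesday
Target: Tuesday
Days ahead: 7

Next Tuesday: 2051-12-19


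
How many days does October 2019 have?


October 2019

31 days


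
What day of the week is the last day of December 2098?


December 2098 has 31 days
Anchor: Jan 1, 2098. With p = 2098 - 1 = 2097: (p + p//4 - p//100 + p//400) mod 7 = (2097 + 524 - 20 + 5) mod 7 = 2606 mod 7 = 2 -> Wednesday (Mon=0 ... Sun=6)
Days before December (Jan-Nov): 334; December 1 index = (2 + 334) mod 7 = 0 -> Monday
Last day offset: 31 - 1 = 30 days
Weekday index = (0 + 30) mod 7 = 2

Wednesday, December 31


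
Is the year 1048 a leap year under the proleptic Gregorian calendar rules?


Gregorian leap year rule: divisible by 4, but not by 100, unless also by 400.
1048 is divisible by 4 but not 100 -> leap year

Yes


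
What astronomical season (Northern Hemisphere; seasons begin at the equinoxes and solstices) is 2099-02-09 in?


Date: February 9
Astronomical Winter (approx.; exact equinox/solstice day varies by year): December 21 to March 19
February 9 falls within the Winter window

Winter


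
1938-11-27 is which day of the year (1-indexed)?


Date: November 27, 1938
Days in months 1 through 10: 304
Plus 27 days in November

Day of year: 331


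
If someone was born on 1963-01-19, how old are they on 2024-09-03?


Birth: 1963-01-19
Reference: 2024-09-03
Year difference: 2024 - 1963 = 61

61 years old


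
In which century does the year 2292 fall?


Century = (year - 1) // 100 + 1
= (2292 - 1) // 100 + 1
= 2291 // 100 + 1
= 22 + 1

23rd century


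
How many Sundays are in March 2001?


March 2001 has 31 days
Anchor: Jan 1, 2001. With p = 2001 - 1 = 2000: (p + p//4 - p//100 + p//400) mod 7 = (2000 + 500 - 20 + 5) mod 7 = 2485 mod 7 = 0 -> Monday (Mon=0 ... Sun=6)
Days before March (Jan-Feb): 59; March 1 index = (0 + 59) mod 7 = 3 -> Thursday
First Sunday is March 4
Sundays: 4, 11, 18, 25

4 Sundays


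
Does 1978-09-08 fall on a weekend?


Anchor: Jan 1, 1978. With p = 1978 - 1 = 1977: (p + p//4 - p//100 + p//400) mod 7 = (1977 + 494 - 19 + 4) mod 7 = 2456 mod 7 = 6 -> Sunday (Mon=0 ... Sun=6)
Day of year: 251; offset = 250
Weekday index = (6 + 250) mod 7 = 4 -> Friday
Weekend days: Saturday, Sunday

No


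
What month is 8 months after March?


March is month 3
3 + 8 = 11

November


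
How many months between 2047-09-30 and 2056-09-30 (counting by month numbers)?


From September 2047 to September 2056
9 years * 12 = 108 months = 108

108 months


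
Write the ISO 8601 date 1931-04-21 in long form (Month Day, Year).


ISO 1931-04-21 parses as year=1931, month=04, day=21
Month 4 -> April

April 21, 1931


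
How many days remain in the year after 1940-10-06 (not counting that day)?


Day of year: 280 of 366
Remaining = 366 - 280

86 days


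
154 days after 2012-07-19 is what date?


Start: 2012-07-19, add 154 days
July 2012 has 31 days: 31 - 19 = 12 days to July 31 -> 142 left
August 2012 has 31 days -> 111 left
September 2012 has 30 days -> 81 left
October 2012 has 31 days -> 50 left
November 2012 has 30 days -> 20 left
December 2012: 20 <= 31 -> lands on December 20

Result: 2012-12-20


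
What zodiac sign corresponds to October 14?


Date: October 14
Conventional tropical zodiac dates: Libra from September 23 onward; Scorpio starts October 23
October 14 falls within the Libra range

Libra


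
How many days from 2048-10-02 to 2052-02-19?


From 2048-10-02 to 2052-02-19
2048-10-02: days before October = 31 + 29 + 31 + 30 + 31 + 30 + 31 + 31 + 30 = 274 (2048 is a leap year); day of year = 274 + 2 = 276
2052-02-19: days before February = 31; day of year = 31 + 19 = 50
Rest of 2048: 366 - 276 = 90
Full years 2049 (365), 2050 (365), 2051 (365): 1095
Total = 90 + 1095 + 50 = 1235

1235 days


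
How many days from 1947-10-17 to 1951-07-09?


From 1947-10-17 to 1951-07-09
1947-10-17: days before October = 31 + 28 + 31 + 30 + 31 + 30 + 31 + 31 + 30 = 273 (1947 is not a leap year); day of year = 273 + 17 = 290
1951-07-09: days before July = 31 + 28 + 31 + 30 + 31 + 30 = 181 (1951 is not a leap year); day of year = 181 + 9 = 190
Rest of 1947: 365 - 290 = 75
Full years 1948 (366), 1949 (365), 1950 (365): 1096
Total = 75 + 1096 + 190 = 1361

1361 days


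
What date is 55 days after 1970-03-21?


Start: 1970-03-21, add 55 days
March 1970 has 31 days: 31 - 21 = 10 days to March 31 -> 45 left
April 1970 has 30 days -> 15 left
May 1970: 15 <= 31 -> lands on May 15

Result: 1970-05-15


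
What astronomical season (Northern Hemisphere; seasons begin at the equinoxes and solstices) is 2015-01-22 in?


Date: January 22
Astronomical Winter (approx.; exact equinox/solstice day varies by year): December 21 to March 19
January 22 falls within the Winter window

Winter


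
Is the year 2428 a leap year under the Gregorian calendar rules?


Gregorian leap year rule: divisible by 4, but not by 100, unless also by 400.
2428 is divisible by 4 but not 100 -> leap year

Yes


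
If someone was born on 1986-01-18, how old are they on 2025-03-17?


Birth: 1986-01-18
Reference: 2025-03-17
Year difference: 2025 - 1986 = 39

39 years old


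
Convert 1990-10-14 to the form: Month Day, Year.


ISO 1990-10-14 parses as year=1990, month=10, day=14
Month 10 -> October

October 14, 1990


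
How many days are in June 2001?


June 2001

30 days


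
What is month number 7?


Month 7 of 12

July


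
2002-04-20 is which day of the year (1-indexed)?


Date: April 20, 2002
Days in months 1 through 3: 90
Plus 20 days in April

Day of year: 110


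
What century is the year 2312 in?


Century = (year - 1) // 100 + 1
= (2312 - 1) // 100 + 1
= 2311 // 100 + 1
= 23 + 1

24th century


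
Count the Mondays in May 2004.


May 2004 has 31 days
Anchor: Jan 1, 2004. With p = 2004 - 1 = 2003: (p + p//4 - p//100 + p//400) mod 7 = (2003 + 500 - 20 + 5) mod 7 = 2488 mod 7 = 3 -> Thursday (Mon=0 ... Sun=6)
Days before May (Jan-Apr): 121; May 1 index = (3 + 121) mod 7 = 5 -> Saturday
First Monday is May 3
Mondays: 3, 10, 17, 24, 31

5 Mondays


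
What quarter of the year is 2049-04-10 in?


Month: April (month 4)
Q1: Jan-Mar, Q2: Apr-Jun, Q3: Jul-Sep, Q4: Oct-Dec

Q2


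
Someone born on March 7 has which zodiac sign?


Date: March 7
Conventional tropical zodiac dates: Pisces from February 19 onward; Aries starts March 21
March 7 falls within the Pisces range

Pisces


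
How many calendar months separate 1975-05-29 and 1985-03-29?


From May 1975 to March 1985
10 years * 12 = 120 months, minus 2 months = 118

118 months


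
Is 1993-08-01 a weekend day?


Anchor: Jan 1, 1993. With p = 1993 - 1 = 1992: (p + p//4 - p//100 + p//400) mod 7 = (1992 + 498 - 19 + 4) mod 7 = 2475 mod 7 = 4 -> Friday (Mon=0 ... Sun=6)
Day of year: 213; offset = 212
Weekday index = (4 + 212) mod 7 = 6 -> Sunday
Weekend days: Saturday, Sunday

Yes


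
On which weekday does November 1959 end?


November 1959 has 30 days
Anchor: Jan 1, 1959. With p = 1959 - 1 = 1958: (p + p//4 - p//100 + p//400) mod 7 = (1958 + 489 - 19 + 4) mod 7 = 2432 mod 7 = 3 -> Thursday (Mon=0 ... Sun=6)
Days before November (Jan-Oct): 304; November 1 index = (3 + 304) mod 7 = 6 -> Sunday
Last day offset: 30 - 1 = 29 days
Weekday index = (6 + 29) mod 7 = 0

Monday, November 30


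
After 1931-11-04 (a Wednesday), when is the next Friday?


Current: Wednesday
Target: Friday
Days ahead: 2

Next Friday: 1931-11-06


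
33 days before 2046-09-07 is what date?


Start: 2046-09-07, subtract 33 days
Back 7 days from September 7 reaches August 31, 2046 -> 26 left
August 2046: 31 - 26 = 5 -> lands on August 5

Result: 2046-08-05


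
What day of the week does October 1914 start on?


Target: October 1, 1914
Anchor: Jan 1, 1914. With p = 1914 - 1 = 1913: (p + p//4 - p//100 + p//400) mod 7 = (1913 + 478 - 19 + 4) mod 7 = 2376 mod 7 = 3 -> Thursday (Mon=0 ... Sun=6)
Days before October (Jan-Sep): 273 days
Weekday index = (3 + 273) mod 7 = 3

Thursday


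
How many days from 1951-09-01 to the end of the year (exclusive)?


Day of year: 244 of 365
Remaining = 365 - 244

121 days


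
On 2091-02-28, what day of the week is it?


Date: February 28, 2091
Anchor: Jan 1, 2091. With p = 2091 - 1 = 2090: (p + p//4 - p//100 + p//400) mod 7 = (2090 + 522 - 20 + 5) mod 7 = 2597 mod 7 = 0 -> Monday (Mon=0 ... Sun=6)
Days before February (Jan): 31; offset = 31 + 28 - 1 = 58
Weekday index = (0 + 58) mod 7 = 2

Day of the week: Wednesday


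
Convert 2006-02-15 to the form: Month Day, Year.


ISO 2006-02-15 parses as year=2006, month=02, day=15
Month 2 -> February

February 15, 2006


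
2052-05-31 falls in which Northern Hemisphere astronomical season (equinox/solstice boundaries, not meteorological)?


Date: May 31
Astronomical Spring (approx.; exact equinox/solstice day varies by year): March 20 to June 20
May 31 falls within the Spring window

Spring


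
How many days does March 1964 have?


March 1964

31 days


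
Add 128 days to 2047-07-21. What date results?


Start: 2047-07-21, add 128 days
July 2047 has 31 days: 31 - 21 = 10 days to July 31 -> 118 left
August 2047 has 31 days -> 87 left
September 2047 has 30 days -> 57 left
October 2047 has 31 days -> 26 left
November 2047: 26 <= 30 -> lands on November 26

Result: 2047-11-26


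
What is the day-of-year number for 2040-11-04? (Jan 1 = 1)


Date: November 4, 2040
Days in months 1 through 10: 305
Plus 4 days in November

Day of year: 309


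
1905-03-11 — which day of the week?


Date: March 11, 1905
Anchor: Jan 1, 1905. With p = 1905 - 1 = 1904: (p + p//4 - p//100 + p//400) mod 7 = (1904 + 476 - 19 + 4) mod 7 = 2365 mod 7 = 6 -> Sunday (Mon=0 ... Sun=6)
Days before March (Jan-Feb): 59; offset = 59 + 11 - 1 = 69
Weekday index = (6 + 69) mod 7 = 5

Day of the week: Saturday


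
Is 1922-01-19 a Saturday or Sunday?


Anchor: Jan 1, 1922. With p = 1922 - 1 = 1921: (p + p//4 - p//100 + p//400) mod 7 = (1921 + 480 - 19 + 4) mod 7 = 2386 mod 7 = 6 -> Sunday (Mon=0 ... Sun=6)
Day of year: 19; offset = 18
Weekday index = (6 + 18) mod 7 = 3 -> Thursday
Weekend days: Saturday, Sunday

No


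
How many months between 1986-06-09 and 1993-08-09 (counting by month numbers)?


From June 1986 to August 1993
7 years * 12 = 84 months, plus 2 months = 86

86 months


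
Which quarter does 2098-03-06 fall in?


Month: March (month 3)
Q1: Jan-Mar, Q2: Apr-Jun, Q3: Jul-Sep, Q4: Oct-Dec

Q1


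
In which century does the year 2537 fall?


Century = (year - 1) // 100 + 1
= (2537 - 1) // 100 + 1
= 2536 // 100 + 1
= 25 + 1

26th century


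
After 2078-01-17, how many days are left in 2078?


Day of year: 17 of 365
Remaining = 365 - 17

348 days


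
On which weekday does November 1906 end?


November 1906 has 30 days
Anchor: Jan 1, 1906. With p = 1906 - 1 = 1905: (p + p//4 - p//100 + p//400) mod 7 = (1905 + 476 - 19 + 4) mod 7 = 2366 mod 7 = 0 -> Monday (Mon=0 ... Sun=6)
Days before November (Jan-Oct): 304; November 1 index = (0 + 304) mod 7 = 3 -> Thursday
Last day offset: 30 - 1 = 29 days
Weekday index = (3 + 29) mod 7 = 4

Friday, November 30


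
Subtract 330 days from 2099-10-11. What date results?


Start: 2099-10-11, subtract 330 days
Back 11 days from October 11 reaches September 30, 2099 -> 319 left
September 2099 has 30 days -> back to August 31, 2099 -> 289 left
August 2099 has 31 days -> back to July 31, 2099 -> 258 left
July 2099 has 31 days -> back to June 30, 2099 -> 227 left
June 2099 has 30 days -> back to May 31, 2099 -> 197 left
May 2099 has 31 days -> back to April 30, 2099 -> 166 left
April 2099 has 30 days -> back to March 31, 2099 -> 136 left
March 2099 has 31 days -> back to February 28, 2099 -> 105 left
February 2099 has 28 days -> back to January 31, 2099 -> 77 left
January 2099 has 31 days -> back to December 31, 2098 -> 46 left
December 2098 has 31 days -> back to November 30, 2098 -> 15 left
November 2098: 30 - 15 = 15 -> lands on November 15

Result: 2098-11-15


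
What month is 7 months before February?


February is month 2
2 - 7 = -5; wrap: -5 + 12 = 7

July


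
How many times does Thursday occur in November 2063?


November 2063 has 30 days
Anchor: Jan 1, 2063. With p = 2063 - 1 = 2062: (p + p//4 - p//100 + p//400) mod 7 = (2062 + 515 - 20 + 5) mod 7 = 2562 mod 7 = 0 -> Monday (Mon=0 ... Sun=6)
Days before November (Jan-Oct): 304; November 1 index = (0 + 304) mod 7 = 3 -> Thursday
First Thursday is November 1
Thursdays: 1, 8, 15, 22, 29

5 Thursdays


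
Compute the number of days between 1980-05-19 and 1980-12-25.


From 1980-05-19 to 1980-12-25
1980-05-19: days before May = 31 + 29 + 31 + 30 = 121 (1980 is a leap year); day of year = 121 + 19 = 140
1980-12-25: days before December = 31 + 29 + 31 + 30 + 31 + 30 + 31 + 31 + 30 + 31 + 30 = 335 (1980 is a leap year); day of year = 335 + 25 = 360
Same year: 360 - 140 = 220

220 days


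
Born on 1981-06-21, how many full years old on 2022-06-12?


Birth: 1981-06-21
Reference: 2022-06-12
Year difference: 2022 - 1981 = 41
Birthday not yet reached in 2022, subtract 1

40 years old


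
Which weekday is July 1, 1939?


Target: July 1, 1939
Anchor: Jan 1, 1939. With p = 1939 - 1 = 1938: (p + p//4 - p//100 + p//400) mod 7 = (1938 + 484 - 19 + 4) mod 7 = 2407 mod 7 = 6 -> Sunday (Mon=0 ... Sun=6)
Days before July (Jan-Jun): 181 days
Weekday index = (6 + 181) mod 7 = 5

Saturday


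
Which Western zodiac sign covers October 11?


Date: October 11
Conventional tropical zodiac dates: Libra from September 23 onward; Scorpio starts October 23
October 11 falls within the Libra range

Libra


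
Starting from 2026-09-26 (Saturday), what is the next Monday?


Current: Saturday
Target: Monday
Days ahead: 2

Next Monday: 2026-09-28


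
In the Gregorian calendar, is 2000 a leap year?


Gregorian leap year rule: divisible by 4, but not by 100, unless also by 400.
2000 is divisible by 400 -> leap year

Yes


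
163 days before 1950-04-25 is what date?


Start: 1950-04-25, subtract 163 days
Back 25 days from April 25 reaches March 31, 1950 -> 138 left
March 1950 has 31 days -> back to February 28, 1950 -> 107 left
February 1950 has 28 days -> back to January 31, 1950 -> 79 left
January 1950 has 31 days -> back to December 31, 1949 -> 48 left
December 1949 has 31 days -> back to November 30, 1949 -> 17 left
November 1949: 30 - 17 = 13 -> lands on November 13

Result: 1949-11-13


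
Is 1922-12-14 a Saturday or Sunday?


Anchor: Jan 1, 1922. With p = 1922 - 1 = 1921: (p + p//4 - p//100 + p//400) mod 7 = (1921 + 480 - 19 + 4) mod 7 = 2386 mod 7 = 6 -> Sunday (Mon=0 ... Sun=6)
Day of year: 348; offset = 347
Weekday index = (6 + 347) mod 7 = 3 -> Thursday
Weekend days: Saturday, Sunday

No


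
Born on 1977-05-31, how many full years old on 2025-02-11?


Birth: 1977-05-31
Reference: 2025-02-11
Year difference: 2025 - 1977 = 48
Birthday not yet reached in 2025, subtract 1

47 years old


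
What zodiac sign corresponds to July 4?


Date: July 4
Conventional tropical zodiac dates: Cancer from June 21 onward; Leo starts July 23
July 4 falls within the Cancer range

Cancer


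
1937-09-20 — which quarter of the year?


Month: September (month 9)
Q1: Jan-Mar, Q2: Apr-Jun, Q3: Jul-Sep, Q4: Oct-Dec

Q3


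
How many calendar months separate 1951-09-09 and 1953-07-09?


From September 1951 to July 1953
2 years * 12 = 24 months, minus 2 months = 22

22 months


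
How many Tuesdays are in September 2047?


September 2047 has 30 days
Anchor: Jan 1, 2047. With p = 2047 - 1 = 2046: (p + p//4 - p//100 + p//400) mod 7 = (2046 + 511 - 20 + 5) mod 7 = 2542 mod 7 = 1 -> Tuesday (Mon=0 ... Sun=6)
Days before September (Jan-Aug): 243; September 1 index = (1 + 243) mod 7 = 6 -> Sunday
First Tuesday is September 3
Tuesdays: 3, 10, 17, 24

4 Tuesdays


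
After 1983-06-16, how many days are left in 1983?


Day of year: 167 of 365
Remaining = 365 - 167

198 days


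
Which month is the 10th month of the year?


Month 10 of 12

October


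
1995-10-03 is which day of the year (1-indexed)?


Date: October 3, 1995
Days in months 1 through 9: 273
Plus 3 days in October

Day of year: 276


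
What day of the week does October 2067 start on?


Target: October 1, 2067
Anchor: Jan 1, 2067. With p = 2067 - 1 = 2066: (p + p//4 - p//100 + p//400) mod 7 = (2066 + 516 - 20 + 5) mod 7 = 2567 mod 7 = 5 -> Saturday (Mon=0 ... Sun=6)
Days before October (Jan-Sep): 273 days
Weekday index = (5 + 273) mod 7 = 5

Saturday


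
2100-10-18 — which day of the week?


Date: October 18, 2100
Anchor: Jan 1, 2100. With p = 2100 - 1 = 2099: (p + p//4 - p//100 + p//400) mod 7 = (2099 + 524 - 20 + 5) mod 7 = 2608 mod 7 = 4 -> Friday (Mon=0 ... Sun=6)
Days before October (Jan-Sep): 273; offset = 273 + 18 - 1 = 290
Weekday index = (4 + 290) mod 7 = 0

Day of the week: Monday


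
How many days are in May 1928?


May 1928

31 days


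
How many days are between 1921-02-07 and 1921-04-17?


From 1921-02-07 to 1921-04-17
1921-02-07: days before February = 31; day of year = 31 + 7 = 38
1921-04-17: days before April = 31 + 28 + 31 = 90 (1921 is not a leap year); day of year = 90 + 17 = 107
Same year: 107 - 38 = 69

69 days


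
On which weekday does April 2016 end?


April 2016 has 30 days
Anchor: Jan 1, 2016. With p = 2016 - 1 = 2015: (p + p//4 - p//100 + p//400) mod 7 = (2015 + 503 - 20 + 5) mod 7 = 2503 mod 7 = 4 -> Friday (Mon=0 ... Sun=6)
Days before April (Jan-Mar): 91; April 1 index = (4 + 91) mod 7 = 4 -> Friday
Last day offset: 30 - 1 = 29 days
Weekday index = (4 + 29) mod 7 = 5

Saturday, April 30


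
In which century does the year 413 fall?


Century = (year - 1) // 100 + 1
= (413 - 1) // 100 + 1
= 412 // 100 + 1
= 4 + 1

5th century


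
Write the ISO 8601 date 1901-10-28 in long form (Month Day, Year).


ISO 1901-10-28 parses as year=1901, month=10, day=28
Month 10 -> October

October 28, 1901


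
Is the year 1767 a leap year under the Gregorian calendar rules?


Gregorian leap year rule: divisible by 4, but not by 100, unless also by 400.
1767 is not divisible by 4 -> not a leap year

No


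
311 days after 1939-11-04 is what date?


Start: 1939-11-04, add 311 days
November 1939 has 30 days: 30 - 4 = 26 days to November 30 -> 285 left
December 1939 has 31 days -> 254 left
January 1940 has 31 days -> 223 left
February 1940 has 29 days -> 194 left
March 1940 has 31 days -> 163 left
April 1940 has 30 days -> 133 left
May 1940 has 31 days -> 102 left
June 1940 has 30 days -> 72 left
July 1940 has 31 days -> 41 left
August 1940 has 31 days -> 10 left
September 1940: 10 <= 30 -> lands on September 10

Result: 1940-09-10


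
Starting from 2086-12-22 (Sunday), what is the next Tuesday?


Current: Sunday
Target: Tuesday
Days ahead: 2

Next Tuesday: 2086-12-24


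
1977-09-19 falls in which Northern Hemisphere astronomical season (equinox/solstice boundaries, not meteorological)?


Date: September 19
Astronomical Summer (approx.; exact equinox/solstice day varies by year): June 21 to September 21
September 19 falls within the Summer window

Summer


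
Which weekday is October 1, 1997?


Target: October 1, 1997
Anchor: Jan 1, 1997. With p = 1997 - 1 = 1996: (p + p//4 - p//100 + p//400) mod 7 = (1996 + 499 - 19 + 4) mod 7 = 2480 mod 7 = 2 -> Wednesday (Mon=0 ... Sun=6)
Days before October (Jan-Sep): 273 days
Weekday index = (2 + 273) mod 7 = 2

Wednesday


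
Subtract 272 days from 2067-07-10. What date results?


Start: 2067-07-10, subtract 272 days
Back 10 days from July 10 reaches June 30, 2067 -> 262 left
June 2067 has 30 days -> back to May 31, 2067 -> 232 left
May 2067 has 31 days -> back to April 30, 2067 -> 201 left
April 2067 has 30 days -> back to March 31, 2067 -> 171 left
March 2067 has 31 days -> back to February 28, 2067 -> 140 left
February 2067 has 28 days -> back to January 31, 2067 -> 112 left
January 2067 has 31 days -> back to December 31, 2066 -> 81 left
December 2066 has 31 days -> back to November 30, 2066 -> 50 left
November 2066 has 30 days -> back to October 31, 2066 -> 20 left
October 2066: 31 - 20 = 11 -> lands on October 11

Result: 2066-10-11


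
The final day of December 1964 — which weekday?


December 1964 has 31 days
Anchor: Jan 1, 1964. With p = 1964 - 1 = 1963: (p + p//4 - p//100 + p//400) mod 7 = (1963 + 490 - 19 + 4) mod 7 = 2438 mod 7 = 2 -> Wednesday (Mon=0 ... Sun=6)
Days before December (Jan-Nov): 335; December 1 index = (2 + 335) mod 7 = 1 -> Tuesday
Last day offset: 31 - 1 = 30 days
Weekday index = (1 + 30) mod 7 = 3

Thursday, December 31


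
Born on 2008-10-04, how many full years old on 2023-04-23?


Birth: 2008-10-04
Reference: 2023-04-23
Year difference: 2023 - 2008 = 15
Birthday not yet reached in 2023, subtract 1

14 years old


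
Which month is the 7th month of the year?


Month 7 of 12

July


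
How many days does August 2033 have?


August 2033

31 days


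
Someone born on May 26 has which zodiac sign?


Date: May 26
Conventional tropical zodiac dates: Gemini from May 21 onward; Cancer starts June 21
May 26 falls within the Gemini range

Gemini


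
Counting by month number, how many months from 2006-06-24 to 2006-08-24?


From June 2006 to August 2006
0 years * 12 = 0 months, plus 2 months = 2

2 months


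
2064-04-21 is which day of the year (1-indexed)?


Date: April 21, 2064
Days in months 1 through 3: 91
Plus 21 days in April

Day of year: 112


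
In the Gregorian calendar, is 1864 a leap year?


Gregorian leap year rule: divisible by 4, but not by 100, unless also by 400.
1864 is divisible by 4 but not 100 -> leap year

Yes


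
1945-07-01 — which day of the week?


Date: July 1, 1945
Anchor: Jan 1, 1945. With p = 1945 - 1 = 1944: (p + p//4 - p//100 + p//400) mod 7 = (1944 + 486 - 19 + 4) mod 7 = 2415 mod 7 = 0 -> Monday (Mon=0 ... Sun=6)
Days before July (Jan-Jun): 181; offset = 181 + 1 - 1 = 181
Weekday index = (0 + 181) mod 7 = 6

Day of the week: Sunday


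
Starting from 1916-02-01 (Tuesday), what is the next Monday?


Current: Tuesday
Target: Monday
Days ahead: 6

Next Monday: 1916-02-07


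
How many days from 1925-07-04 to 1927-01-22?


From 1925-07-04 to 1927-01-22
1925-07-04: days before July = 31 + 28 + 31 + 30 + 31 + 30 = 181 (1925 is not a leap year); day of year = 181 + 4 = 185
1927-01-22: day of year = 22
Rest of 1925: 365 - 185 = 180
Full years 1926 (365): 365
Total = 180 + 365 + 22 = 567

567 days


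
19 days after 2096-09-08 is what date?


Start: 2096-09-08, add 19 days
September 2096 has 30 days; 8 + 19 = 27 stays within September

Result: 2096-09-27


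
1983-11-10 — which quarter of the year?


Month: November (month 11)
Q1: Jan-Mar, Q2: Apr-Jun, Q3: Jul-Sep, Q4: Oct-Dec

Q4


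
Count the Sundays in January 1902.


January 1902 has 31 days
Anchor: Jan 1, 1902. With p = 1902 - 1 = 1901: (p + p//4 - p//100 + p//400) mod 7 = (1901 + 475 - 19 + 4) mod 7 = 2361 mod 7 = 2 -> Wednesday (Mon=0 ... Sun=6)
January 1 is the anchor itself -> Wednesday
First Sunday is January 5
Sundays: 5, 12, 19, 26

4 Sundays


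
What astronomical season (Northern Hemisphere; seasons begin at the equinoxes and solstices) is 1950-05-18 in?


Date: May 18
Astronomical Spring (approx.; exact equinox/solstice day varies by year): March 20 to June 20
May 18 falls within the Spring window

Spring


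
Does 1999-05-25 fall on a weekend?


Anchor: Jan 1, 1999. With p = 1999 - 1 = 1998: (p + p//4 - p//100 + p//400) mod 7 = (1998 + 499 - 19 + 4) mod 7 = 2482 mod 7 = 4 -> Friday (Mon=0 ... Sun=6)
Day of year: 145; offset = 144
Weekday index = (4 + 144) mod 7 = 1 -> Tuesday
Weekend days: Saturday, Sunday

No


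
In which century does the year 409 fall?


Century = (year - 1) // 100 + 1
= (409 - 1) // 100 + 1
= 408 // 100 + 1
= 4 + 1

5th century


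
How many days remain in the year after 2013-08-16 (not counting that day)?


Day of year: 228 of 365
Remaining = 365 - 228

137 days


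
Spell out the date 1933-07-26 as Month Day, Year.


ISO 1933-07-26 parses as year=1933, month=07, day=26
Month 7 -> July

July 26, 1933


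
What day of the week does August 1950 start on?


Target: August 1, 1950
Anchor: Jan 1, 1950. With p = 1950 - 1 = 1949: (p + p//4 - p//100 + p//400) mod 7 = (1949 + 487 - 19 + 4) mod 7 = 2421 mod 7 = 6 -> Sunday (Mon=0 ... Sun=6)
Days before August (Jan-Jul): 212 days
Weekday index = (6 + 212) mod 7 = 1

Tuesday


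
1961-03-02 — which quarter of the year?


Month: March (month 3)
Q1: Jan-Mar, Q2: Apr-Jun, Q3: Jul-Sep, Q4: Oct-Dec

Q1


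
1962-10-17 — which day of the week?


Date: October 17, 1962
Anchor: Jan 1, 1962. With p = 1962 - 1 = 1961: (p + p//4 - p//100 + p//400) mod 7 = (1961 + 490 - 19 + 4) mod 7 = 2436 mod 7 = 0 -> Monday (Mon=0 ... Sun=6)
Days before October (Jan-Sep): 273; offset = 273 + 17 - 1 = 289
Weekday index = (0 + 289) mod 7 = 2

Day of the week: Wednesday


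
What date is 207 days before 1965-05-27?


Start: 1965-05-27, subtract 207 days
Back 27 days from May 27 reaches April 30, 1965 -> 180 left
April 1965 has 30 days -> back to March 31, 1965 -> 150 left
March 1965 has 31 days -> back to February 28, 1965 -> 119 left
February 1965 has 28 days -> back to January 31, 1965 -> 91 left
January 1965 has 31 days -> back to December 31, 1964 -> 60 left
December 1964 has 31 days -> back to November 30, 1964 -> 29 left
November 1964: 30 - 29 = 1 -> lands on November 1

Result: 1964-11-01


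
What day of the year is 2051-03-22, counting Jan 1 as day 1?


Date: March 22, 2051
Days in months 1 through 2: 59
Plus 22 days in March

Day of year: 81


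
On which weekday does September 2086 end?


September 2086 has 30 days
Anchor: Jan 1, 2086. With p = 2086 - 1 = 2085: (p + p//4 - p//100 + p//400) mod 7 = (2085 + 521 - 20 + 5) mod 7 = 2591 mod 7 = 1 -> Tuesday (Mon=0 ... Sun=6)
Days before September (Jan-Aug): 243; September 1 index = (1 + 243) mod 7 = 6 -> Sunday
Last day offset: 30 - 1 = 29 days
Weekday index = (6 + 29) mod 7 = 0

Monday, September 30


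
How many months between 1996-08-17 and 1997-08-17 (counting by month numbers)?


From August 1996 to August 1997
1 year * 12 = 12 months = 12

12 months


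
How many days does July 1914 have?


July 1914

31 days


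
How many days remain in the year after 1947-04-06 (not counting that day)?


Day of year: 96 of 365
Remaining = 365 - 96

269 days


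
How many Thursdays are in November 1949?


November 1949 has 30 days
Anchor: Jan 1, 1949. With p = 1949 - 1 = 1948: (p + p//4 - p//100 + p//400) mod 7 = (1948 + 487 - 19 + 4) mod 7 = 2420 mod 7 = 5 -> Saturday (Mon=0 ... Sun=6)
Days before November (Jan-Oct): 304; November 1 index = (5 + 304) mod 7 = 1 -> Tuesday
First Thursday is November 3
Thursdays: 3, 10, 17, 24

4 Thursdays


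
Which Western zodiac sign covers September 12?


Date: September 12
Conventional tropical zodiac dates: Virgo from August 23 onward; Libra starts September 23
September 12 falls within the Virgo range

Virgo


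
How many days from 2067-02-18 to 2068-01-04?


From 2067-02-18 to 2068-01-04
2067-02-18: days before February = 31; day of year = 31 + 18 = 49
2068-01-04: day of year = 4
Rest of 2067: 365 - 49 = 316
Total = 316 + 4 = 320

320 days


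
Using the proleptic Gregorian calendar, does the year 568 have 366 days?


Gregorian leap year rule: divisible by 4, but not by 100, unless also by 400.
568 is divisible by 4 but not 100 -> leap year

Yes


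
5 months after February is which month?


February is month 2
2 + 5 = 7

July


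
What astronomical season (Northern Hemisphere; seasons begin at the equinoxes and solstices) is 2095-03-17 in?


Date: March 17
Astronomical Winter (approx.; exact equinox/solstice day varies by year): December 21 to March 19
March 17 falls within the Winter window

Winter


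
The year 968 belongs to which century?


Century = (year - 1) // 100 + 1
= (968 - 1) // 100 + 1
= 967 // 100 + 1
= 9 + 1

10th century


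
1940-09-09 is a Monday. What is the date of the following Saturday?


Current: Monday
Target: Saturday
Days ahead: 5

Next Saturday: 1940-09-14


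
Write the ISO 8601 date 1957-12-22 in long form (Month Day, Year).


ISO 1957-12-22 parses as year=1957, month=12, day=22
Month 12 -> December

December 22, 1957


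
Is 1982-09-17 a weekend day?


Anchor: Jan 1, 1982. With p = 1982 - 1 = 1981: (p + p//4 - p//100 + p//400) mod 7 = (1981 + 495 - 19 + 4) mod 7 = 2461 mod 7 = 4 -> Friday (Mon=0 ... Sun=6)
Day of year: 260; offset = 259
Weekday index = (4 + 259) mod 7 = 4 -> Friday
Weekend days: Saturday, Sunday

No


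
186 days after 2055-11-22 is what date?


Start: 2055-11-22, add 186 days
November 2055 has 30 days: 30 - 22 = 8 days to November 30 -> 178 left
December 2055 has 31 days -> 147 left
January 2056 has 31 days -> 116 left
February 2056 has 29 days -> 87 left
March 2056 has 31 days -> 56 left
April 2056 has 30 days -> 26 left
May 2056: 26 <= 31 -> lands on May 26

Result: 2056-05-26


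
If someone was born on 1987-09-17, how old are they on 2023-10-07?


Birth: 1987-09-17
Reference: 2023-10-07
Year difference: 2023 - 1987 = 36

36 years old


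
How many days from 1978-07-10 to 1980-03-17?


From 1978-07-10 to 1980-03-17
1978-07-10: days before July = 31 + 28 + 31 + 30 + 31 + 30 = 181 (1978 is not a leap year); day of year = 181 + 10 = 191
1980-03-17: days before March = 31 + 29 = 60 (1980 is a leap year); day of year = 60 + 17 = 77
Rest of 1978: 365 - 191 = 174
Full years 1979 (365): 365
Total = 174 + 365 + 77 = 616

616 days


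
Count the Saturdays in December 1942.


December 1942 has 31 days
Anchor: Jan 1, 1942. With p = 1942 - 1 = 1941: (p + p//4 - p//100 + p//400) mod 7 = (1941 + 485 - 19 + 4) mod 7 = 2411 mod 7 = 3 -> Thursday (Mon=0 ... Sun=6)
Days before December (Jan-Nov): 334; December 1 index = (3 + 334) mod 7 = 1 -> Tuesday
First Saturday is December 5
Saturdays: 5, 12, 19, 26

4 Saturdays


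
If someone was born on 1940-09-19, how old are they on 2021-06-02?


Birth: 1940-09-19
Reference: 2021-06-02
Year difference: 2021 - 1940 = 81
Birthday not yet reached in 2021, subtract 1

80 years old


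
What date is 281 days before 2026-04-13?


Start: 2026-04-13, subtract 281 days
Back 13 days from April 13 reaches March 31, 2026 -> 268 left
March 2026 has 31 days -> back to February 28, 2026 -> 237 left
February 2026 has 28 days -> back to January 31, 2026 -> 209 left
January 2026 has 31 days -> back to December 31, 2025 -> 178 left
December 2025 has 31 days -> back to November 30, 2025 -> 147 left
November 2025 has 30 days -> back to October 31, 2025 -> 117 left
October 2025 has 31 days -> back to September 30, 2025 -> 86 left
September 2025 has 30 days -> back to August 31, 2025 -> 56 left
August 2025 has 31 days -> back to July 31, 2025 -> 25 left
July 2025: 31 - 25 = 6 -> lands on July 6

Result: 2025-07-06


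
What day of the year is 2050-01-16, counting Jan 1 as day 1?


Date: January 16, 2050
No months before January
Plus 16 days in January

Day of year: 16


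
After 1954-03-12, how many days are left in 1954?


Day of year: 71 of 365
Remaining = 365 - 71

294 days


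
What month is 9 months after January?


January is month 1
1 + 9 = 10

October


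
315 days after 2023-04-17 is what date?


Start: 2023-04-17, add 315 days
April 2023 has 30 days: 30 - 17 = 13 days to April 30 -> 302 left
May 2023 has 31 days -> 271 left
June 2023 has 30 days -> 241 left
July 2023 has 31 days -> 210 left
August 2023 has 31 days -> 179 left
September 2023 has 30 days -> 149 left
October 2023 has 31 days -> 118 left
November 2023 has 30 days -> 88 left
December 2023 has 31 days -> 57 left
January 2024 has 31 days -> 26 left
February 2024: 26 <= 29 -> lands on February 26

Result: 2024-02-26


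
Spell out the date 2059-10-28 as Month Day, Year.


ISO 2059-10-28 parses as year=2059, month=10, day=28
Month 10 -> October

October 28, 2059


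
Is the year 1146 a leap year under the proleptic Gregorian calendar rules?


Gregorian leap year rule: divisible by 4, but not by 100, unless also by 400.
1146 is not divisible by 4 -> not a leap year

No


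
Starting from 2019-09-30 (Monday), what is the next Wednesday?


Current: Monday
Target: Wednesday
Days ahead: 2

Next Wednesday: 2019-10-02


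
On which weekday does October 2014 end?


October 2014 has 31 days
Anchor: Jan 1, 2014. With p = 2014 - 1 = 2013: (p + p//4 - p//100 + p//400) mod 7 = (2013 + 503 - 20 + 5) mod 7 = 2501 mod 7 = 2 -> Wednesday (Mon=0 ... Sun=6)
Days before October (Jan-Sep): 273; October 1 index = (2 + 273) mod 7 = 2 -> Wednesday
Last day offset: 31 - 1 = 30 days
Weekday index = (2 + 30) mod 7 = 4

Friday, October 31


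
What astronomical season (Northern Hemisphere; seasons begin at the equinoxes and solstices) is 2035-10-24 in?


Date: October 24
Astronomical Autumn (approx.; exact equinox/solstice day varies by year): September 22 to December 20
October 24 falls within the Autumn window

Autumn


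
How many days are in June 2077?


June 2077

30 days


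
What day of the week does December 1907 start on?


Target: December 1, 1907
Anchor: Jan 1, 1907. With p = 1907 - 1 = 1906: (p + p//4 - p//100 + p//400) mod 7 = (1906 + 476 - 19 + 4) mod 7 = 2367 mod 7 = 1 -> Tuesday (Mon=0 ... Sun=6)
Days before December (Jan-Nov): 334 days
Weekday index = (1 + 334) mod 7 = 6

Sunday


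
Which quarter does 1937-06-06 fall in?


Month: June (month 6)
Q1: Jan-Mar, Q2: Apr-Jun, Q3: Jul-Sep, Q4: Oct-Dec

Q2


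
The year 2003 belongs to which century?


Century = (year - 1) // 100 + 1
= (2003 - 1) // 100 + 1
= 2002 // 100 + 1
= 20 + 1

21st century


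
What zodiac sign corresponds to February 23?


Date: February 23
Conventional tropical zodiac dates: Pisces from February 19 onward; Aries starts March 21
February 23 falls within the Pisces range

Pisces


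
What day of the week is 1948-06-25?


Date: June 25, 1948
Anchor: Jan 1, 1948. With p = 1948 - 1 = 1947: (p + p//4 - p//100 + p//400) mod 7 = (1947 + 486 - 19 + 4) mod 7 = 2418 mod 7 = 3 -> Thursday (Mon=0 ... Sun=6)
Days before June (Jan-May): 152; offset = 152 + 25 - 1 = 176
Weekday index = (3 + 176) mod 7 = 4

Day of the week: Friday


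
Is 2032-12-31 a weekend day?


Anchor: Jan 1, 2032. With p = 2032 - 1 = 2031: (p + p//4 - p//100 + p//400) mod 7 = (2031 + 507 - 20 + 5) mod 7 = 2523 mod 7 = 3 -> Thursday (Mon=0 ... Sun=6)
Day of year: 366; offset = 365
Weekday index = (3 + 365) mod 7 = 4 -> Friday
Weekend days: Saturday, Sunday

No


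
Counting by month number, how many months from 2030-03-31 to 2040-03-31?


From March 2030 to March 2040
10 years * 12 = 120 months = 120

120 months


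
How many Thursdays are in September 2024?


September 2024 has 30 days
Anchor: Jan 1, 2024. With p = 2024 - 1 = 2023: (p + p//4 - p//100 + p//400) mod 7 = (2023 + 505 - 20 + 5) mod 7 = 2513 mod 7 = 0 -> Monday (Mon=0 ... Sun=6)
Days before September (Jan-Aug): 244; September 1 index = (0 + 244) mod 7 = 6 -> Sunday
First Thursday is September 5
Thursdays: 5, 12, 19, 26

4 Thursdays


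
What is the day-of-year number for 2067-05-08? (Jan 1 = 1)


Date: May 8, 2067
Days in months 1 through 4: 120
Plus 8 days in May

Day of year: 128


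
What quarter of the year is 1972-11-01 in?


Month: November (month 11)
Q1: Jan-Mar, Q2: Apr-Jun, Q3: Jul-Sep, Q4: Oct-Dec

Q4


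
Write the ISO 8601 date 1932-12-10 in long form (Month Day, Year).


ISO 1932-12-10 parses as year=1932, month=12, day=10
Month 12 -> December

December 10, 1932


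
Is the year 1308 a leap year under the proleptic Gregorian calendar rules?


Gregorian leap year rule: divisible by 4, but not by 100, unless also by 400.
1308 is divisible by 4 but not 100 -> leap year

Yes


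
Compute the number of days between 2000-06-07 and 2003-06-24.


From 2000-06-07 to 2003-06-24
2000-06-07: days before June = 31 + 29 + 31 + 30 + 31 = 152 (2000 is a leap year); day of year = 152 + 7 = 159
2003-06-24: days before June = 31 + 28 + 31 + 30 + 31 = 151 (2003 is not a leap year); day of year = 151 + 24 = 175
Rest of 2000: 366 - 159 = 207
Full years 2001 (365), 2002 (365): 730
Total = 207 + 730 + 175 = 1112

1112 days


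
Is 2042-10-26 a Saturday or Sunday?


Anchor: Jan 1, 2042. With p = 2042 - 1 = 2041: (p + p//4 - p//100 + p//400) mod 7 = (2041 + 510 - 20 + 5) mod 7 = 2536 mod 7 = 2 -> Wednesday (Mon=0 ... Sun=6)
Day of year: 299; offset = 298
Weekday index = (2 + 298) mod 7 = 6 -> Sunday
Weekend days: Saturday, Sunday

Yes


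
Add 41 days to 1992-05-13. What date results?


Start: 1992-05-13, add 41 days
May 1992 has 31 days: 31 - 13 = 18 days to May 31 -> 23 left
June 1992: 23 <= 30 -> lands on June 23

Result: 1992-06-23


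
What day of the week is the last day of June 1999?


June 1999 has 30 days
Anchor: Jan 1, 1999. With p = 1999 - 1 = 1998: (p + p//4 - p//100 + p//400) mod 7 = (1998 + 499 - 19 + 4) mod 7 = 2482 mod 7 = 4 -> Friday (Mon=0 ... Sun=6)
Days before June (Jan-May): 151; June 1 index = (4 + 151) mod 7 = 1 -> Tuesday
Last day offset: 30 - 1 = 29 days
Weekday index = (1 + 29) mod 7 = 2

Wednesday, June 30


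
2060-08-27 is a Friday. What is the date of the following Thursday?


Current: Friday
Target: Thursday
Days ahead: 6

Next Thursday: 2060-09-02


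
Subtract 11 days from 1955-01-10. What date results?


Start: 1955-01-10, subtract 11 days
Back 10 days from January 10 reaches December 31, 1954 -> 1 left
December 1954: 31 - 1 = 30 -> lands on December 30

Result: 1954-12-30


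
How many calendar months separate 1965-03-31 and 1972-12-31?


From March 1965 to December 1972
7 years * 12 = 84 months, plus 9 months = 93

93 months


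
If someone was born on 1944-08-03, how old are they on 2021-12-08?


Birth: 1944-08-03
Reference: 2021-12-08
Year difference: 2021 - 1944 = 77

77 years old


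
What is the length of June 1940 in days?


June 1940

30 days


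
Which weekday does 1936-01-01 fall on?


Date: January 1, 1936
Anchor: Jan 1, 1936. With p = 1936 - 1 = 1935: (p + p//4 - p//100 + p//400) mod 7 = (1935 + 483 - 19 + 4) mod 7 = 2403 mod 7 = 2 -> Wednesday (Mon=0 ... Sun=6)
Days into year = 1 - 1 = 0
Weekday index = (2 + 0) mod 7 = 2

Day of the week: Wednesday


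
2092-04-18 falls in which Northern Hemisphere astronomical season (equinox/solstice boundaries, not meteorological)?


Date: April 18
Astronomical Spring (approx.; exact equinox/solstice day varies by year): March 20 to June 20
April 18 falls within the Spring window

Spring


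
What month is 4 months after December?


December is month 12
12 + 4 = 16; wrap: 16 - 12 = 4

April


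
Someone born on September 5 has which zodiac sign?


Date: September 5
Conventional tropical zodiac dates: Virgo from August 23 onward; Libra starts September 23
September 5 falls within the Virgo range

Virgo


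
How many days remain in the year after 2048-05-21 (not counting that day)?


Day of year: 142 of 366
Remaining = 366 - 142

224 days


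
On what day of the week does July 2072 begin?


Target: July 1, 2072
Anchor: Jan 1, 2072. With p = 2072 - 1 = 2071: (p + p//4 - p//100 + p//400) mod 7 = (2071 + 517 - 20 + 5) mod 7 = 2573 mod 7 = 4 -> Friday (Mon=0 ... Sun=6)
Days before July (Jan-Jun): 182 days
Weekday index = (4 + 182) mod 7 = 4

Friday
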